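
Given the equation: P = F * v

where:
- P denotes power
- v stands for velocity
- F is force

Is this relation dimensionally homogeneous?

Yes

P (power) has dimensions [L^2 M T^-3].
v (velocity) has dimensions [L T^-1].
F (force) has dimensions [L M T^-2].

Left side: [L^2 M T^-3]
Right side: [L^2 M T^-3]

Both sides have the same dimensions, so the equation is dimensionally consistent.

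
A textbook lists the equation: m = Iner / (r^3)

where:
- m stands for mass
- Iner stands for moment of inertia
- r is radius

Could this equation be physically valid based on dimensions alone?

No

m (mass) has dimensions [M].
Iner (moment of inertia) has dimensions [L^2 M].
r (radius) has dimensions [L].

Left side: [M]
Right side: [L^-1 M]

The two sides have different dimensions, so the equation is NOT dimensionally consistent.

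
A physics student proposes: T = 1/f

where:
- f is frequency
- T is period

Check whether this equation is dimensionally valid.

Yes

f (frequency) has dimensions [T^-1].
T (period) has dimensions [T].

Left side: [T]
Right side: [T]

Both sides have the same dimensions, so the equation is dimensionally consistent.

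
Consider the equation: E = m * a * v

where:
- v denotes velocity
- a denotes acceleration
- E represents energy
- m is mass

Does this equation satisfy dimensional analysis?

No

v (velocity) has dimensions [L T^-1].
a (acceleration) has dimensions [L T^-2].
E (energy) has dimensions [L^2 M T^-2].
m (mass) has dimensions [M].

Left side: [L^2 M T^-2]
Right side: [L^2 M T^-3]

The two sides have different dimensions, so the equation is NOT dimensionally consistent.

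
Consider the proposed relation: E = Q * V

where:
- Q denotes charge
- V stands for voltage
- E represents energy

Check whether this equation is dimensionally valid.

Yes

Q (charge) has dimensions [I T].
V (voltage) has dimensions [I^-1 L^2 M T^-3].
E (energy) has dimensions [L^2 M T^-2].

Left side: [L^2 M T^-2]
Right side: [L^2 M T^-2]

Both sides have the same dimensions, so the equation is dimensionally consistent.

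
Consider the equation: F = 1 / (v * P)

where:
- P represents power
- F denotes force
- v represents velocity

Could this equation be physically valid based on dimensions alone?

No

P (power) has dimensions [L^2 M T^-3].
F (force) has dimensions [L M T^-2].
v (velocity) has dimensions [L T^-1].

Left side: [L M T^-2]
Right side: [L^-3 M^-1 T^4]

The two sides have different dimensions, so the equation is NOT dimensionally consistent.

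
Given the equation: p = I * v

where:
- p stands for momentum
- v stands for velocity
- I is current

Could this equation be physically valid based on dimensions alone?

No

p (momentum) has dimensions [L M T^-1].
v (velocity) has dimensions [L T^-1].
I (current) has dimensions [I].

Left side: [L M T^-1]
Right side: [I L T^-1]

The two sides have different dimensions, so the equation is NOT dimensionally consistent.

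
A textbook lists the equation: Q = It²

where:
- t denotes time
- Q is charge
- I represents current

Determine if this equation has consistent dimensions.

No

t (time) has dimensions [T].
Q (charge) has dimensions [I T].
I (current) has dimensions [I].

Left side: [I T]
Right side: [I T^2]

The two sides have different dimensions, so the equation is NOT dimensionally consistent.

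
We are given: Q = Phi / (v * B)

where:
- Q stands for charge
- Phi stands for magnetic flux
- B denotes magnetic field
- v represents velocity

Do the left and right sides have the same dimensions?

No

Q (charge) has dimensions [I T].
Phi (magnetic flux) has dimensions [I^-1 L^2 M T^-2].
B (magnetic field) has dimensions [I^-1 M T^-2].
v (velocity) has dimensions [L T^-1].

Left side: [I T]
Right side: [L T]

The two sides have different dimensions, so the equation is NOT dimensionally consistent.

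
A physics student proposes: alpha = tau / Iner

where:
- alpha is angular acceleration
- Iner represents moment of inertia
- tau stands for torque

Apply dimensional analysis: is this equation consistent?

Yes

alpha (angular acceleration) has dimensions [T^-2].
Iner (moment of inertia) has dimensions [L^2 M].
tau (torque) has dimensions [L^2 M T^-2].

Left side: [T^-2]
Right side: [T^-2]

Both sides have the same dimensions, so the equation is dimensionally consistent.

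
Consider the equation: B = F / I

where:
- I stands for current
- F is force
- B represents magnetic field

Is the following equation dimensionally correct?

No

I (current) has dimensions [I].
F (force) has dimensions [L M T^-2].
B (magnetic field) has dimensions [I^-1 M T^-2].

Left side: [I^-1 M T^-2]
Right side: [I^-1 L M T^-2]

The two sides have different dimensions, so the equation is NOT dimensionally consistent.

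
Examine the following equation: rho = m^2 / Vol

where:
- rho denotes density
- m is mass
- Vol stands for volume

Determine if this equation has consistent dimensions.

No

rho (density) has dimensions [L^-3 M].
m (mass) has dimensions [M].
Vol (volume) has dimensions [L^3].

Left side: [L^-3 M]
Right side: [L^-3 M^2]

The two sides have different dimensions, so the equation is NOT dimensionally consistent.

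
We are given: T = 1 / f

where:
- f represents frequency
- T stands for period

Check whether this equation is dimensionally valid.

Yes

f (frequency) has dimensions [T^-1].
T (period) has dimensions [T].

Left side: [T]
Right side: [T]

Both sides have the same dimensions, so the equation is dimensionally consistent.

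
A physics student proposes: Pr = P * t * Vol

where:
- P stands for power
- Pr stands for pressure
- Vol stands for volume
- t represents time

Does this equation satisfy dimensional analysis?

No

P (power) has dimensions [L^2 M T^-3].
Pr (pressure) has dimensions [L^-1 M T^-2].
Vol (volume) has dimensions [L^3].
t (time) has dimensions [T].

Left side: [L^-1 M T^-2]
Right side: [L^5 M T^-2]

The two sides have different dimensions, so the equation is NOT dimensionally consistent.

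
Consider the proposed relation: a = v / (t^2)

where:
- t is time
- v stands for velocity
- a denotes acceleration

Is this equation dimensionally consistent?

No

t (time) has dimensions [T].
v (velocity) has dimensions [L T^-1].
a (acceleration) has dimensions [L T^-2].

Left side: [L T^-2]
Right side: [L T^-3]

The two sides have different dimensions, so the equation is NOT dimensionally consistent.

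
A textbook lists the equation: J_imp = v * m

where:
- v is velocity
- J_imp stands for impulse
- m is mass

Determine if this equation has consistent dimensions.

Yes

v (velocity) has dimensions [L T^-1].
J_imp (impulse) has dimensions [L M T^-1].
m (mass) has dimensions [M].

Left side: [L M T^-1]
Right side: [L M T^-1]

Both sides have the same dimensions, so the equation is dimensionally consistent.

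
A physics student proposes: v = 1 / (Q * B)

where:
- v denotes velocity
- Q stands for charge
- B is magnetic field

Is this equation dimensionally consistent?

No

v (velocity) has dimensions [L T^-1].
Q (charge) has dimensions [I T].
B (magnetic field) has dimensions [I^-1 M T^-2].

Left side: [L T^-1]
Right side: [M^-1 T]

The two sides have different dimensions, so the equation is NOT dimensionally consistent.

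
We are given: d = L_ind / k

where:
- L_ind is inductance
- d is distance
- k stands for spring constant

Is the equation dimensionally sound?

No

L_ind (inductance) has dimensions [I^-2 L^2 M T^-2].
d (distance) has dimensions [L].
k (spring constant) has dimensions [M T^-2].

Left side: [L]
Right side: [I^-2 L^2]

The two sides have different dimensions, so the equation is NOT dimensionally consistent.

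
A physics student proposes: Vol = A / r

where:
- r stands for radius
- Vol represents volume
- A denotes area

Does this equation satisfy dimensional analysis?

No

r (radius) has dimensions [L].
Vol (volume) has dimensions [L^3].
A (area) has dimensions [L^2].

Left side: [L^3]
Right side: [L]

The two sides have different dimensions, so the equation is NOT dimensionally consistent.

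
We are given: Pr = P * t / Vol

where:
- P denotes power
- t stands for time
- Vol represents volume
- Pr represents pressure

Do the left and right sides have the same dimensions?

Yes

P (power) has dimensions [L^2 M T^-3].
t (time) has dimensions [T].
Vol (volume) has dimensions [L^3].
Pr (pressure) has dimensions [L^-1 M T^-2].

Left side: [L^-1 M T^-2]
Right side: [L^-1 M T^-2]

Both sides have the same dimensions, so the equation is dimensionally consistent.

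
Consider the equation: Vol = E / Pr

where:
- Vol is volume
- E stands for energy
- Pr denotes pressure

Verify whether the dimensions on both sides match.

Yes

Vol (volume) has dimensions [L^3].
E (energy) has dimensions [L^2 M T^-2].
Pr (pressure) has dimensions [L^-1 M T^-2].

Left side: [L^3]
Right side: [L^3]

Both sides have the same dimensions, so the equation is dimensionally consistent.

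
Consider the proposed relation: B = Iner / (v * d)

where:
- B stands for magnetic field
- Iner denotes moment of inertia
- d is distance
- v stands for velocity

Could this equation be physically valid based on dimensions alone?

No

B (magnetic field) has dimensions [I^-1 M T^-2].
Iner (moment of inertia) has dimensions [L^2 M].
d (distance) has dimensions [L].
v (velocity) has dimensions [L T^-1].

Left side: [I^-1 M T^-2]
Right side: [M T]

The two sides have different dimensions, so the equation is NOT dimensionally consistent.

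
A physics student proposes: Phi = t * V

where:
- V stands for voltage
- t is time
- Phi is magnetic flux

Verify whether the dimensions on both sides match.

Yes

V (voltage) has dimensions [I^-1 L^2 M T^-3].
t (time) has dimensions [T].
Phi (magnetic flux) has dimensions [I^-1 L^2 M T^-2].

Left side: [I^-1 L^2 M T^-2]
Right side: [I^-1 L^2 M T^-2]

Both sides have the same dimensions, so the equation is dimensionally consistent.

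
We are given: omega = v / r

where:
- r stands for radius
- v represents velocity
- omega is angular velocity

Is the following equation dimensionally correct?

Yes

r (radius) has dimensions [L].
v (velocity) has dimensions [L T^-1].
omega (angular velocity) has dimensions [T^-1].

Left side: [T^-1]
Right side: [T^-1]

Both sides have the same dimensions, so the equation is dimensionally consistent.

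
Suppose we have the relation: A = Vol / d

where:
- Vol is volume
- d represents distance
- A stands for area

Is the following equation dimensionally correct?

Yes

Vol (volume) has dimensions [L^3].
d (distance) has dimensions [L].
A (area) has dimensions [L^2].

Left side: [L^2]
Right side: [L^2]

Both sides have the same dimensions, so the equation is dimensionally consistent.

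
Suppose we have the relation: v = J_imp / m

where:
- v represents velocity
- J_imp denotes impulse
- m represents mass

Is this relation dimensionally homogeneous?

Yes

v (velocity) has dimensions [L T^-1].
J_imp (impulse) has dimensions [L M T^-1].
m (mass) has dimensions [M].

Left side: [L T^-1]
Right side: [L T^-1]

Both sides have the same dimensions, so the equation is dimensionally consistent.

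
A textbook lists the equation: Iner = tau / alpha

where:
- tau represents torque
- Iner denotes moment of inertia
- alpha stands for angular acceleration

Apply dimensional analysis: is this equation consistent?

Yes

tau (torque) has dimensions [L^2 M T^-2].
Iner (moment of inertia) has dimensions [L^2 M].
alpha (angular acceleration) has dimensions [T^-2].

Left side: [L^2 M]
Right side: [L^2 M]

Both sides have the same dimensions, so the equation is dimensionally consistent.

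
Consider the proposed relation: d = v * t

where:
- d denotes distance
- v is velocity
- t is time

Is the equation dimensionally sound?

Yes

d (distance) has dimensions [L].
v (velocity) has dimensions [L T^-1].
t (time) has dimensions [T].

Left side: [L]
Right side: [L]

Both sides have the same dimensions, so the equation is dimensionally consistent.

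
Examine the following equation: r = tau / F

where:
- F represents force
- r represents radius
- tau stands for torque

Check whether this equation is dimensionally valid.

Yes

F (force) has dimensions [L M T^-2].
r (radius) has dimensions [L].
tau (torque) has dimensions [L^2 M T^-2].

Left side: [L]
Right side: [L]

Both sides have the same dimensions, so the equation is dimensionally consistent.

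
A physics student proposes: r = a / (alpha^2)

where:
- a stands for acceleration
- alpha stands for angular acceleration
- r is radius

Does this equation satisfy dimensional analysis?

No

a (acceleration) has dimensions [L T^-2].
alpha (angular acceleration) has dimensions [T^-2].
r (radius) has dimensions [L].

Left side: [L]
Right side: [L T^2]

The two sides have different dimensions, so the equation is NOT dimensionally consistent.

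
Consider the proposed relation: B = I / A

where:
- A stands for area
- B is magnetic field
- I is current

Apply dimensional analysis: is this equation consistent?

No

A (area) has dimensions [L^2].
B (magnetic field) has dimensions [I^-1 M T^-2].
I (current) has dimensions [I].

Left side: [I^-1 M T^-2]
Right side: [I L^-2]

The two sides have different dimensions, so the equation is NOT dimensionally consistent.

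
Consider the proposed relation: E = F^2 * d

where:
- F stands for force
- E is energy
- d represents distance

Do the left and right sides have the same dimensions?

No

F (force) has dimensions [L M T^-2].
E (energy) has dimensions [L^2 M T^-2].
d (distance) has dimensions [L].

Left side: [L^2 M T^-2]
Right side: [L^3 M^2 T^-4]

The two sides have different dimensions, so the equation is NOT dimensionally consistent.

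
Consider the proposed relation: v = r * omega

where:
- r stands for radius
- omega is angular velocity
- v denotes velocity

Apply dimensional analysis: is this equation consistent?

Yes

r (radius) has dimensions [L].
omega (angular velocity) has dimensions [T^-1].
v (velocity) has dimensions [L T^-1].

Left side: [L T^-1]
Right side: [L T^-1]

Both sides have the same dimensions, so the equation is dimensionally consistent.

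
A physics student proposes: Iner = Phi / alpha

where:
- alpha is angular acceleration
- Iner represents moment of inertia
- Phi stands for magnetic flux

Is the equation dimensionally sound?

No

alpha (angular acceleration) has dimensions [T^-2].
Iner (moment of inertia) has dimensions [L^2 M].
Phi (magnetic flux) has dimensions [I^-1 L^2 M T^-2].

Left side: [L^2 M]
Right side: [I^-1 L^2 M]

The two sides have different dimensions, so the equation is NOT dimensionally consistent.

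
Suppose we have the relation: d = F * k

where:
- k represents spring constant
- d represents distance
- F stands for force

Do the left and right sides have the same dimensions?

No

k (spring constant) has dimensions [M T^-2].
d (distance) has dimensions [L].
F (force) has dimensions [L M T^-2].

Left side: [L]
Right side: [L M^2 T^-4]

The two sides have different dimensions, so the equation is NOT dimensionally consistent.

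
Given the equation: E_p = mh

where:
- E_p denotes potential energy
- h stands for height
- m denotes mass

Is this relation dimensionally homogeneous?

No

E_p (potential energy) has dimensions [L^2 M T^-2].
h (height) has dimensions [L].
m (mass) has dimensions [M].

Left side: [L^2 M T^-2]
Right side: [L M]

The two sides have different dimensions, so the equation is NOT dimensionally consistent.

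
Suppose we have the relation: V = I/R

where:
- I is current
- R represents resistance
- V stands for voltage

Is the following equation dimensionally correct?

No

I (current) has dimensions [I].
R (resistance) has dimensions [I^-2 L^2 M T^-3].
V (voltage) has dimensions [I^-1 L^2 M T^-3].

Left side: [I^-1 L^2 M T^-3]
Right side: [I^3 L^-2 M^-1 T^3]

The two sides have different dimensions, so the equation is NOT dimensionally consistent.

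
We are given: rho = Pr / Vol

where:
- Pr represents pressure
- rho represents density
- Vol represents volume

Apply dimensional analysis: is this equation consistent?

No

Pr (pressure) has dimensions [L^-1 M T^-2].
rho (density) has dimensions [L^-3 M].
Vol (volume) has dimensions [L^3].

Left side: [L^-3 M]
Right side: [L^-4 M T^-2]

The two sides have different dimensions, so the equation is NOT dimensionally consistent.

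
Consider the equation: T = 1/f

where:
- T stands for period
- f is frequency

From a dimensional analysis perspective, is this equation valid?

Yes

T (period) has dimensions [T].
f (frequency) has dimensions [T^-1].

Left side: [T]
Right side: [T]

Both sides have the same dimensions, so the equation is dimensionally consistent.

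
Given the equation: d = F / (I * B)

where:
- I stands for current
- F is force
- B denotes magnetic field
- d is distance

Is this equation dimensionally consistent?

Yes

I (current) has dimensions [I].
F (force) has dimensions [L M T^-2].
B (magnetic field) has dimensions [I^-1 M T^-2].
d (distance) has dimensions [L].

Left side: [L]
Right side: [L]

Both sides have the same dimensions, so the equation is dimensionally consistent.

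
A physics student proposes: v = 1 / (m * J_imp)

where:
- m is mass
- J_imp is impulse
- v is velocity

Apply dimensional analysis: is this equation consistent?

No

m (mass) has dimensions [M].
J_imp (impulse) has dimensions [L M T^-1].
v (velocity) has dimensions [L T^-1].

Left side: [L T^-1]
Right side: [L^-1 M^-2 T]

The two sides have different dimensions, so the equation is NOT dimensionally consistent.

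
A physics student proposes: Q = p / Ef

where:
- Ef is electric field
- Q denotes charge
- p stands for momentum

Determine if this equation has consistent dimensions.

No

Ef (electric field) has dimensions [I^-1 L M T^-3].
Q (charge) has dimensions [I T].
p (momentum) has dimensions [L M T^-1].

Left side: [I T]
Right side: [I T^2]

The two sides have different dimensions, so the equation is NOT dimensionally consistent.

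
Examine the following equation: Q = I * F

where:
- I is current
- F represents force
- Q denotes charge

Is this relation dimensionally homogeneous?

No

I (current) has dimensions [I].
F (force) has dimensions [L M T^-2].
Q (charge) has dimensions [I T].

Left side: [I T]
Right side: [I L M T^-2]

The two sides have different dimensions, so the equation is NOT dimensionally consistent.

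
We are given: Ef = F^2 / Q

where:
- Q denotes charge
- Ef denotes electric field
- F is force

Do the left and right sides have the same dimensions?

No

Q (charge) has dimensions [I T].
Ef (electric field) has dimensions [I^-1 L M T^-3].
F (force) has dimensions [L M T^-2].

Left side: [I^-1 L M T^-3]
Right side: [I^-1 L^2 M^2 T^-5]

The two sides have different dimensions, so the equation is NOT dimensionally consistent.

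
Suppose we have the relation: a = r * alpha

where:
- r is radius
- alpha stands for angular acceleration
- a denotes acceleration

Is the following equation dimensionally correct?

Yes

r (radius) has dimensions [L].
alpha (angular acceleration) has dimensions [T^-2].
a (acceleration) has dimensions [L T^-2].

Left side: [L T^-2]
Right side: [L T^-2]

Both sides have the same dimensions, so the equation is dimensionally consistent.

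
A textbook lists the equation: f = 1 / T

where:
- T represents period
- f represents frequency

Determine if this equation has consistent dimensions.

Yes

T (period) has dimensions [T].
f (frequency) has dimensions [T^-1].

Left side: [T^-1]
Right side: [T^-1]

Both sides have the same dimensions, so the equation is dimensionally consistent.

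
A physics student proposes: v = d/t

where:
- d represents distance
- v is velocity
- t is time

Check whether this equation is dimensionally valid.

Yes

d (distance) has dimensions [L].
v (velocity) has dimensions [L T^-1].
t (time) has dimensions [T].

Left side: [L T^-1]
Right side: [L T^-1]

Both sides have the same dimensions, so the equation is dimensionally consistent.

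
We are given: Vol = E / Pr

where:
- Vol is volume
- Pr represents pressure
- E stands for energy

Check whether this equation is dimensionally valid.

Yes

Vol (volume) has dimensions [L^3].
Pr (pressure) has dimensions [L^-1 M T^-2].
E (energy) has dimensions [L^2 M T^-2].

Left side: [L^3]
Right side: [L^3]

Both sides have the same dimensions, so the equation is dimensionally consistent.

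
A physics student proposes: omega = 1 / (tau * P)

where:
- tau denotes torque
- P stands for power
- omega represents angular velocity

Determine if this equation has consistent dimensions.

No

tau (torque) has dimensions [L^2 M T^-2].
P (power) has dimensions [L^2 M T^-3].
omega (angular velocity) has dimensions [T^-1].

Left side: [T^-1]
Right side: [L^-4 M^-2 T^5]

The two sides have different dimensions, so the equation is NOT dimensionally consistent.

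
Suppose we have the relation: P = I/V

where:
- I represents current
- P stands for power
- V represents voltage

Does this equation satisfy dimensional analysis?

No

I (current) has dimensions [I].
P (power) has dimensions [L^2 M T^-3].
V (voltage) has dimensions [I^-1 L^2 M T^-3].

Left side: [L^2 M T^-3]
Right side: [I^2 L^-2 M^-1 T^3]

The two sides have different dimensions, so the equation is NOT dimensionally consistent.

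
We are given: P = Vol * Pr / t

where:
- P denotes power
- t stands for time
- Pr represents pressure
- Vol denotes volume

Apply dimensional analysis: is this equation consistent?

Yes

P (power) has dimensions [L^2 M T^-3].
t (time) has dimensions [T].
Pr (pressure) has dimensions [L^-1 M T^-2].
Vol (volume) has dimensions [L^3].

Left side: [L^2 M T^-3]
Right side: [L^2 M T^-3]

Both sides have the same dimensions, so the equation is dimensionally consistent.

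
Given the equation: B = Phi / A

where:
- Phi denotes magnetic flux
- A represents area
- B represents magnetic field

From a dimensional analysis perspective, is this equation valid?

Yes

Phi (magnetic flux) has dimensions [I^-1 L^2 M T^-2].
A (area) has dimensions [L^2].
B (magnetic field) has dimensions [I^-1 M T^-2].

Left side: [I^-1 M T^-2]
Right side: [I^-1 M T^-2]

Both sides have the same dimensions, so the equation is dimensionally consistent.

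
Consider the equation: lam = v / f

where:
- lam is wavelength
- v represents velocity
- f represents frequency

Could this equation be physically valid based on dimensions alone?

Yes

lam (wavelength) has dimensions [L].
v (velocity) has dimensions [L T^-1].
f (frequency) has dimensions [T^-1].

Left side: [L]
Right side: [L]

Both sides have the same dimensions, so the equation is dimensionally consistent.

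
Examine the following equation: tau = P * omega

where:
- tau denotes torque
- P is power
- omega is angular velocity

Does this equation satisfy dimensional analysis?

No

tau (torque) has dimensions [L^2 M T^-2].
P (power) has dimensions [L^2 M T^-3].
omega (angular velocity) has dimensions [T^-1].

Left side: [L^2 M T^-2]
Right side: [L^2 M T^-4]

The two sides have different dimensions, so the equation is NOT dimensionally consistent.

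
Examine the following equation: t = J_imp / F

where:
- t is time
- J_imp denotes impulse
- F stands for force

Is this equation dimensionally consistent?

Yes

t (time) has dimensions [T].
J_imp (impulse) has dimensions [L M T^-1].
F (force) has dimensions [L M T^-2].

Left side: [T]
Right side: [T]

Both sides have the same dimensions, so the equation is dimensionally consistent.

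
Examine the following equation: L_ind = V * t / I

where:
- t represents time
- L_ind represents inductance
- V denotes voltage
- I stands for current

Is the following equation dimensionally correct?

Yes

t (time) has dimensions [T].
L_ind (inductance) has dimensions [I^-2 L^2 M T^-2].
V (voltage) has dimensions [I^-1 L^2 M T^-3].
I (current) has dimensions [I].

Left side: [I^-2 L^2 M T^-2]
Right side: [I^-2 L^2 M T^-2]

Both sides have the same dimensions, so the equation is dimensionally consistent.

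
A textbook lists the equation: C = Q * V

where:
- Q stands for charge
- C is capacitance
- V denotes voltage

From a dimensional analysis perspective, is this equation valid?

No

Q (charge) has dimensions [I T].
C (capacitance) has dimensions [I^2 L^-2 M^-1 T^4].
V (voltage) has dimensions [I^-1 L^2 M T^-3].

Left side: [I^2 L^-2 M^-1 T^4]
Right side: [L^2 M T^-2]

The two sides have different dimensions, so the equation is NOT dimensionally consistent.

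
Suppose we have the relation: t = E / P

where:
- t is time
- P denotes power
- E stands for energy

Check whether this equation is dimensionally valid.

Yes

t (time) has dimensions [T].
P (power) has dimensions [L^2 M T^-3].
E (energy) has dimensions [L^2 M T^-2].

Left side: [T]
Right side: [T]

Both sides have the same dimensions, so the equation is dimensionally consistent.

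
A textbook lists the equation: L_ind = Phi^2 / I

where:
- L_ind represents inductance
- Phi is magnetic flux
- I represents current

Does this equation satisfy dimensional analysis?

No

L_ind (inductance) has dimensions [I^-2 L^2 M T^-2].
Phi (magnetic flux) has dimensions [I^-1 L^2 M T^-2].
I (current) has dimensions [I].

Left side: [I^-2 L^2 M T^-2]
Right side: [I^-3 L^4 M^2 T^-4]

The two sides have different dimensions, so the equation is NOT dimensionally consistent.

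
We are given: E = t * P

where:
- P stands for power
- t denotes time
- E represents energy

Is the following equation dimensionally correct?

Yes

P (power) has dimensions [L^2 M T^-3].
t (time) has dimensions [T].
E (energy) has dimensions [L^2 M T^-2].

Left side: [L^2 M T^-2]
Right side: [L^2 M T^-2]

Both sides have the same dimensions, so the equation is dimensionally consistent.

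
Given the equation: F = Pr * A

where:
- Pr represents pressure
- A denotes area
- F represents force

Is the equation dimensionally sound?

Yes

Pr (pressure) has dimensions [L^-1 M T^-2].
A (area) has dimensions [L^2].
F (force) has dimensions [L M T^-2].

Left side: [L M T^-2]
Right side: [L M T^-2]

Both sides have the same dimensions, so the equation is dimensionally consistent.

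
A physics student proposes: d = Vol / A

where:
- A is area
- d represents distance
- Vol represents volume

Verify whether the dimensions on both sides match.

Yes

A (area) has dimensions [L^2].
d (distance) has dimensions [L].
Vol (volume) has dimensions [L^3].

Left side: [L]
Right side: [L]

Both sides have the same dimensions, so the equation is dimensionally consistent.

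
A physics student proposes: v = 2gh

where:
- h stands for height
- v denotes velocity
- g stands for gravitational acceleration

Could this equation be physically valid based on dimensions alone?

No

h (height) has dimensions [L].
v (velocity) has dimensions [L T^-1].
g (gravitational acceleration) has dimensions [L T^-2].

Left side: [L T^-1]
Right side: [L^2 T^-2]

The two sides have different dimensions, so the equation is NOT dimensionally consistent.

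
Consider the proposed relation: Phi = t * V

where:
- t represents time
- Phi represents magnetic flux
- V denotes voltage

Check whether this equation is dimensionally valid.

Yes

t (time) has dimensions [T].
Phi (magnetic flux) has dimensions [I^-1 L^2 M T^-2].
V (voltage) has dimensions [I^-1 L^2 M T^-3].

Left side: [I^-1 L^2 M T^-2]
Right side: [I^-1 L^2 M T^-2]

Both sides have the same dimensions, so the equation is dimensionally consistent.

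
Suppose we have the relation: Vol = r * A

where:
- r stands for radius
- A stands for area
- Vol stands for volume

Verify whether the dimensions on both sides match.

Yes

r (radius) has dimensions [L].
A (area) has dimensions [L^2].
Vol (volume) has dimensions [L^3].

Left side: [L^3]
Right side: [L^3]

Both sides have the same dimensions, so the equation is dimensionally consistent.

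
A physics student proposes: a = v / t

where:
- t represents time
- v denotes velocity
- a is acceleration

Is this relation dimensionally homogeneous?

Yes

t (time) has dimensions [T].
v (velocity) has dimensions [L T^-1].
a (acceleration) has dimensions [L T^-2].

Left side: [L T^-2]
Right side: [L T^-2]

Both sides have the same dimensions, so the equation is dimensionally consistent.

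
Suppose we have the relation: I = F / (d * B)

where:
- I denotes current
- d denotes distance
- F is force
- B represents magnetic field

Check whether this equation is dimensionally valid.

Yes

I (current) has dimensions [I].
d (distance) has dimensions [L].
F (force) has dimensions [L M T^-2].
B (magnetic field) has dimensions [I^-1 M T^-2].

Left side: [I]
Right side: [I]

Both sides have the same dimensions, so the equation is dimensionally consistent.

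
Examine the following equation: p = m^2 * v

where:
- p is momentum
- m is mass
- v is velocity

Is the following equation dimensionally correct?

No

p (momentum) has dimensions [L M T^-1].
m (mass) has dimensions [M].
v (velocity) has dimensions [L T^-1].

Left side: [L M T^-1]
Right side: [L M^2 T^-1]

The two sides have different dimensions, so the equation is NOT dimensionally consistent.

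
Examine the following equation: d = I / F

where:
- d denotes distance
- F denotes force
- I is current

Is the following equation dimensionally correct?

No

d (distance) has dimensions [L].
F (force) has dimensions [L M T^-2].
I (current) has dimensions [I].

Left side: [L]
Right side: [I L^-1 M^-1 T^2]

The two sides have different dimensions, so the equation is NOT dimensionally consistent.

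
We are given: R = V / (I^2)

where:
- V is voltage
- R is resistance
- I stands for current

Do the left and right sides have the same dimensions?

No

V (voltage) has dimensions [I^-1 L^2 M T^-3].
R (resistance) has dimensions [I^-2 L^2 M T^-3].
I (current) has dimensions [I].

Left side: [I^-2 L^2 M T^-3]
Right side: [I^-3 L^2 M T^-3]

The two sides have different dimensions, so the equation is NOT dimensionally consistent.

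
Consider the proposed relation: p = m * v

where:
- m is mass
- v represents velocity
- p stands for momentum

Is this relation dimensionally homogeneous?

Yes

m (mass) has dimensions [M].
v (velocity) has dimensions [L T^-1].
p (momentum) has dimensions [L M T^-1].

Left side: [L M T^-1]
Right side: [L M T^-1]

Both sides have the same dimensions, so the equation is dimensionally consistent.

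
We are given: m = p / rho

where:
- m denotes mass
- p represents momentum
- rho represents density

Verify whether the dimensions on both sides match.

No

m (mass) has dimensions [M].
p (momentum) has dimensions [L M T^-1].
rho (density) has dimensions [L^-3 M].

Left side: [M]
Right side: [L^4 T^-1]

The two sides have different dimensions, so the equation is NOT dimensionally consistent.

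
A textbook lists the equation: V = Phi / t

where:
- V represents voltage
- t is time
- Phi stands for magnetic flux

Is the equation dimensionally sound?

Yes

V (voltage) has dimensions [I^-1 L^2 M T^-3].
t (time) has dimensions [T].
Phi (magnetic flux) has dimensions [I^-1 L^2 M T^-2].

Left side: [I^-1 L^2 M T^-3]
Right side: [I^-1 L^2 M T^-3]

Both sides have the same dimensions, so the equation is dimensionally consistent.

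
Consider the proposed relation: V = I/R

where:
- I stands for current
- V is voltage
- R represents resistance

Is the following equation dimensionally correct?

No

I (current) has dimensions [I].
V (voltage) has dimensions [I^-1 L^2 M T^-3].
R (resistance) has dimensions [I^-2 L^2 M T^-3].

Left side: [I^-1 L^2 M T^-3]
Right side: [I^3 L^-2 M^-1 T^3]

The two sides have different dimensions, so the equation is NOT dimensionally consistent.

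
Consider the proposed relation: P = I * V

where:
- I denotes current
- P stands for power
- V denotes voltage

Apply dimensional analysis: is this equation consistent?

Yes

I (current) has dimensions [I].
P (power) has dimensions [L^2 M T^-3].
V (voltage) has dimensions [I^-1 L^2 M T^-3].

Left side: [L^2 M T^-3]
Right side: [L^2 M T^-3]

Both sides have the same dimensions, so the equation is dimensionally consistent.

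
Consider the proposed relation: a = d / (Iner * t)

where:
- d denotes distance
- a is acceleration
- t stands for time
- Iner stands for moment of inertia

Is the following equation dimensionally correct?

No

d (distance) has dimensions [L].
a (acceleration) has dimensions [L T^-2].
t (time) has dimensions [T].
Iner (moment of inertia) has dimensions [L^2 M].

Left side: [L T^-2]
Right side: [L^-1 M^-1 T^-1]

The two sides have different dimensions, so the equation is NOT dimensionally consistent.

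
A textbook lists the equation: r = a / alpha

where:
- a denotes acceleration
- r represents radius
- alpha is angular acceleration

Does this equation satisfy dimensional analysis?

Yes

a (acceleration) has dimensions [L T^-2].
r (radius) has dimensions [L].
alpha (angular acceleration) has dimensions [T^-2].

Left side: [L]
Right side: [L]

Both sides have the same dimensions, so the equation is dimensionally consistent.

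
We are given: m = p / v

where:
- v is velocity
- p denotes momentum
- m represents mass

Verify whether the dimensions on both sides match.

Yes

v (velocity) has dimensions [L T^-1].
p (momentum) has dimensions [L M T^-1].
m (mass) has dimensions [M].

Left side: [M]
Right side: [M]

Both sides have the same dimensions, so the equation is dimensionally consistent.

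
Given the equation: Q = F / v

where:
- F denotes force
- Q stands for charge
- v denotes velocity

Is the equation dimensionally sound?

No

F (force) has dimensions [L M T^-2].
Q (charge) has dimensions [I T].
v (velocity) has dimensions [L T^-1].

Left side: [I T]
Right side: [M T^-1]

The two sides have different dimensions, so the equation is NOT dimensionally consistent.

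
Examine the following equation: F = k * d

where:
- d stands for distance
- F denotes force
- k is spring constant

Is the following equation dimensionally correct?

Yes

d (distance) has dimensions [L].
F (force) has dimensions [L M T^-2].
k (spring constant) has dimensions [M T^-2].

Left side: [L M T^-2]
Right side: [L M T^-2]

Both sides have the same dimensions, so the equation is dimensionally consistent.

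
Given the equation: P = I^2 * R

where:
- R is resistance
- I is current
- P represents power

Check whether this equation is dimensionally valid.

Yes

R (resistance) has dimensions [I^-2 L^2 M T^-3].
I (current) has dimensions [I].
P (power) has dimensions [L^2 M T^-3].

Left side: [L^2 M T^-3]
Right side: [L^2 M T^-3]

Both sides have the same dimensions, so the equation is dimensionally consistent.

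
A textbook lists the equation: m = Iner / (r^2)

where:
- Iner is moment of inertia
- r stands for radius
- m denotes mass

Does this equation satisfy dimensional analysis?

Yes

Iner (moment of inertia) has dimensions [L^2 M].
r (radius) has dimensions [L].
m (mass) has dimensions [M].

Left side: [M]
Right side: [M]

Both sides have the same dimensions, so the equation is dimensionally consistent.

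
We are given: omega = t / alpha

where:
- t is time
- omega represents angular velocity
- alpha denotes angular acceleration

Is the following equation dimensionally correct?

No

t (time) has dimensions [T].
omega (angular velocity) has dimensions [T^-1].
alpha (angular acceleration) has dimensions [T^-2].

Left side: [T^-1]
Right side: [T^3]

The two sides have different dimensions, so the equation is NOT dimensionally consistent.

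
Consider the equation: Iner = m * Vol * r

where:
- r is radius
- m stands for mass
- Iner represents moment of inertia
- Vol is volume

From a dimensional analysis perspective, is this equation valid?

No

r (radius) has dimensions [L].
m (mass) has dimensions [M].
Iner (moment of inertia) has dimensions [L^2 M].
Vol (volume) has dimensions [L^3].

Left side: [L^2 M]
Right side: [L^4 M]

The two sides have different dimensions, so the equation is NOT dimensionally consistent.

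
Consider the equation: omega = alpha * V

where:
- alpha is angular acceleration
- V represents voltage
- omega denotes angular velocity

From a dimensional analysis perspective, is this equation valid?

No

alpha (angular acceleration) has dimensions [T^-2].
V (voltage) has dimensions [I^-1 L^2 M T^-3].
omega (angular velocity) has dimensions [T^-1].

Left side: [T^-1]
Right side: [I^-1 L^2 M T^-5]

The two sides have different dimensions, so the equation is NOT dimensionally consistent.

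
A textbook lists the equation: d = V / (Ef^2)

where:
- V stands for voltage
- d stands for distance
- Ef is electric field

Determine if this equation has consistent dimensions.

No

V (voltage) has dimensions [I^-1 L^2 M T^-3].
d (distance) has dimensions [L].
Ef (electric field) has dimensions [I^-1 L M T^-3].

Left side: [L]
Right side: [I M^-1 T^3]

The two sides have different dimensions, so the equation is NOT dimensionally consistent.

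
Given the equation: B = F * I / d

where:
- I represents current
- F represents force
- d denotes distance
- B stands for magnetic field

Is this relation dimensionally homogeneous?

No

I (current) has dimensions [I].
F (force) has dimensions [L M T^-2].
d (distance) has dimensions [L].
B (magnetic field) has dimensions [I^-1 M T^-2].

Left side: [I^-1 M T^-2]
Right side: [I M T^-2]

The two sides have different dimensions, so the equation is NOT dimensionally consistent.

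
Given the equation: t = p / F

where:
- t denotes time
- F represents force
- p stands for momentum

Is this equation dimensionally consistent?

Yes

t (time) has dimensions [T].
F (force) has dimensions [L M T^-2].
p (momentum) has dimensions [L M T^-1].

Left side: [T]
Right side: [T]

Both sides have the same dimensions, so the equation is dimensionally consistent.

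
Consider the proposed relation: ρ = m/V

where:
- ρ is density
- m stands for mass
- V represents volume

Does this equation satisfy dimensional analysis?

Yes

ρ (density) has dimensions [L^-3 M].
m (mass) has dimensions [M].
V (volume) has dimensions [L^3].

Left side: [L^-3 M]
Right side: [L^-3 M]

Both sides have the same dimensions, so the equation is dimensionally consistent.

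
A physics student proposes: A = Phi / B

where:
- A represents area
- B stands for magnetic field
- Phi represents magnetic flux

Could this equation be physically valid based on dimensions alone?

Yes

A (area) has dimensions [L^2].
B (magnetic field) has dimensions [I^-1 M T^-2].
Phi (magnetic flux) has dimensions [I^-1 L^2 M T^-2].

Left side: [L^2]
Right side: [L^2]

Both sides have the same dimensions, so the equation is dimensionally consistent.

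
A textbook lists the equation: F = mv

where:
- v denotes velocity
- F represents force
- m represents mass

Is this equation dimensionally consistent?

No

v (velocity) has dimensions [L T^-1].
F (force) has dimensions [L M T^-2].
m (mass) has dimensions [M].

Left side: [L M T^-2]
Right side: [L M T^-1]

The two sides have different dimensions, so the equation is NOT dimensionally consistent.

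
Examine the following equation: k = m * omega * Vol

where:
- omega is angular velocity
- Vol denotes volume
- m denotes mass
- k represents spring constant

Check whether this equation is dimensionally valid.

No

omega (angular velocity) has dimensions [T^-1].
Vol (volume) has dimensions [L^3].
m (mass) has dimensions [M].
k (spring constant) has dimensions [M T^-2].

Left side: [M T^-2]
Right side: [L^3 M T^-1]

The two sides have different dimensions, so the equation is NOT dimensionally consistent.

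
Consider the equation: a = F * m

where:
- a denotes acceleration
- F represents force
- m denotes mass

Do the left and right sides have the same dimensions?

No

a (acceleration) has dimensions [L T^-2].
F (force) has dimensions [L M T^-2].
m (mass) has dimensions [M].

Left side: [L T^-2]
Right side: [L M^2 T^-2]

The two sides have different dimensions, so the equation is NOT dimensionally consistent.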